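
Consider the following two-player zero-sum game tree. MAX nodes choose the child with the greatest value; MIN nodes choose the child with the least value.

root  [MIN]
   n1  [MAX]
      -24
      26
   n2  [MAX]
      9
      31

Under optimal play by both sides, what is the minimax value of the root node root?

26

n1 (MAX): max(-24, 26) = 26
n2 (MAX): max(9, 31) = 31
root (MIN): min(26, 31) = 26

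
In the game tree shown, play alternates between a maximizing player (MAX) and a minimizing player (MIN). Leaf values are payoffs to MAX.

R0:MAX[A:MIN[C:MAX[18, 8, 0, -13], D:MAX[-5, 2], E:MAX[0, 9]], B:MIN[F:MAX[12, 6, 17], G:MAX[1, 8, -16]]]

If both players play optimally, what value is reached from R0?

8

C (MAX): max(18, 8, 0, -13) = 18
D (MAX): max(-5, 2) = 2
E (MAX): max(0, 9) = 9
A (MIN): min(18, 2, 9) = 2
F (MAX): max(12, 6, 17) = 17
G (MAX): max(1, 8, -16) = 8
B (MIN): min(17, 8) = 8
R0 (MAX): max(2, 8) = 8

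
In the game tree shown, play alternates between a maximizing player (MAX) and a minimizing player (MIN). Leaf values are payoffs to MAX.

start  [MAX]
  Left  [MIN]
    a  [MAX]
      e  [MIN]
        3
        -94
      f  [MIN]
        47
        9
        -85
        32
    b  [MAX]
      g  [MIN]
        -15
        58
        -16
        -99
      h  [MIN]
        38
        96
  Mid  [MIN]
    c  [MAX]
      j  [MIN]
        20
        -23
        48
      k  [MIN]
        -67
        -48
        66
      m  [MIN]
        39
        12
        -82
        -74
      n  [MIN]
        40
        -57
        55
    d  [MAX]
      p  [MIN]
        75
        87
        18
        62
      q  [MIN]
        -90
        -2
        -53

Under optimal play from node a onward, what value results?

-85

e (MIN): min(3, -94) = -94
f (MIN): min(47, 9, -85, 32) = -85
a (MAX): max(-94, -85) = -85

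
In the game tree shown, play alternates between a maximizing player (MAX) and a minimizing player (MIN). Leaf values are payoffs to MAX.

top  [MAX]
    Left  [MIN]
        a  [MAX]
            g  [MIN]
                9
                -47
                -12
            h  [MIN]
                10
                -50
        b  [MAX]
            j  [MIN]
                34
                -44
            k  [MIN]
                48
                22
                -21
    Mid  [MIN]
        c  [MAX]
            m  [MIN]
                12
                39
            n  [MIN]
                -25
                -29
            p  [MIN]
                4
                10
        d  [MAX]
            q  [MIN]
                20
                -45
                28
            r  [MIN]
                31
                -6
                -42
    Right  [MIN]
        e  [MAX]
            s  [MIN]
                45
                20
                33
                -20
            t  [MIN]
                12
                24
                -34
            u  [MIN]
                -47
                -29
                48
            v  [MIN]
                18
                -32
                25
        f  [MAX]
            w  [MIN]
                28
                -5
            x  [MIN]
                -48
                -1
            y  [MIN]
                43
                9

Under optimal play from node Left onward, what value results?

-47

g (MIN): min(9, -47, -12) = -47
h (MIN): min(10, -50) = -50
a (MAX): max(-47, -50) = -47
j (MIN): min(34, -44) = -44
k (MIN): min(48, 22, -21) = -21
b (MAX): max(-44, -21) = -21
Left (MIN): min(-47, -21) = -47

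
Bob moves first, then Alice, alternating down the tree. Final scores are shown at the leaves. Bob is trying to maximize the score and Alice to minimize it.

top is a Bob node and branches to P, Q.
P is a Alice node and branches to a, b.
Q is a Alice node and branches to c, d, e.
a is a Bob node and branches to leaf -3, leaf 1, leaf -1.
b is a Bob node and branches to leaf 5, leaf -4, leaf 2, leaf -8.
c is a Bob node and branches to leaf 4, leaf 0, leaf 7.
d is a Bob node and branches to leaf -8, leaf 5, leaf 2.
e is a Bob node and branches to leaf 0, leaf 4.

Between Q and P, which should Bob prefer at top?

c (Bob): max(4, 0, 7) = 7
d (Bob): max(-8, 5, 2) = 5
e (Bob): max(0, 4) = 4
Q (Alice): min(7, 5, 4) = 4
a (Bob): max(-3, 1, -1) = 1
b (Bob): max(5, -4, 2, -8) = 5
P (Alice): min(1, 5) = 1
Bob prefers the higher value; Q=4, P=1. Q is better since 4 > 1.

Q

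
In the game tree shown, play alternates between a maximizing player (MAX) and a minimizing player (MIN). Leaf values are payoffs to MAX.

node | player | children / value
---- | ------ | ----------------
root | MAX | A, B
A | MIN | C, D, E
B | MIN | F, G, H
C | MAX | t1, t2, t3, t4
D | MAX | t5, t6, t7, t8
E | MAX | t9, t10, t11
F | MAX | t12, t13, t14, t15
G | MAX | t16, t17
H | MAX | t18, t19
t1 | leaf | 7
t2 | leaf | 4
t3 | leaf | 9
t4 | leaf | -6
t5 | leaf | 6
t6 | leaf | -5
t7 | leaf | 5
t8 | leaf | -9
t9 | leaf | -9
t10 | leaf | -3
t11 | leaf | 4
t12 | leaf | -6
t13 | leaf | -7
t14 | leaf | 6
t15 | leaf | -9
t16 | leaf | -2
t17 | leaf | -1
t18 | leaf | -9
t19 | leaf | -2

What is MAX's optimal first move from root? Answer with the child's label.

A

C (MAX): max(7, 4, 9, -6) = 9
D (MAX): max(6, -5, 5, -9) = 6
E (MAX): max(-9, -3, 4) = 4
A (MIN): min(9, 6, 4) = 4
F (MAX): max(-6, -7, 6, -9) = 6
G (MAX): max(-2, -1) = -1
H (MAX): max(-9, -2) = -2
B (MIN): min(6, -1, -2) = -2
root (MAX): max(4, -2) = 4
MAX at root wants the highest of {A=4, B=-2}, so chooses A.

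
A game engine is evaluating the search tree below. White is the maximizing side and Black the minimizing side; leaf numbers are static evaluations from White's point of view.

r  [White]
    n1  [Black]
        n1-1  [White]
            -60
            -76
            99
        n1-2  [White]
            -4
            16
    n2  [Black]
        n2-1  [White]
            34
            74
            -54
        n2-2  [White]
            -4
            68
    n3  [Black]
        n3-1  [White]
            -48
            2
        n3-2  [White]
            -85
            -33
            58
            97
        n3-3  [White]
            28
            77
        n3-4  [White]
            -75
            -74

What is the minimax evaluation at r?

68

n1-1 (White): max(-60, -76, 99) = 99
n1-2 (White): max(-4, 16) = 16
n1 (Black): min(99, 16) = 16
n2-1 (White): max(34, 74, -54) = 74
n2-2 (White): max(-4, 68) = 68
n2 (Black): min(74, 68) = 68
n3-1 (White): max(-48, 2) = 2
n3-2 (White): max(-85, -33, 58, 97) = 97
n3-3 (White): max(28, 77) = 77
n3-4 (White): max(-75, -74) = -74
n3 (Black): min(2, 97, 77, -74) = -74
r (White): max(16, 68, -74) = 68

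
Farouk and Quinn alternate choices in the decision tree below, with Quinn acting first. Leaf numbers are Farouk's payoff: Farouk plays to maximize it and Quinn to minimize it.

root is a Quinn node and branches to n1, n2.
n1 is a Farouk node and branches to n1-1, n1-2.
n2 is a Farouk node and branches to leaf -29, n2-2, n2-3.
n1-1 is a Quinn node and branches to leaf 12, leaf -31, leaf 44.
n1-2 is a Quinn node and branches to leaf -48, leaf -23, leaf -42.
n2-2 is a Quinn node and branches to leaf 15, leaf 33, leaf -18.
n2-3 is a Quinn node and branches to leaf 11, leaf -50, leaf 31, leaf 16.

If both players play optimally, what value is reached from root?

-31

n1-1 (Quinn): min(12, -31, 44) = -31
n1-2 (Quinn): min(-48, -23, -42) = -48
n1 (Farouk): max(-31, -48) = -31
n2-2 (Quinn): min(15, 33, -18) = -18
n2-3 (Quinn): min(11, -50, 31, 16) = -50
n2 (Farouk): max(-29, -18, -50) = -18
root (Quinn): min(-31, -18) = -31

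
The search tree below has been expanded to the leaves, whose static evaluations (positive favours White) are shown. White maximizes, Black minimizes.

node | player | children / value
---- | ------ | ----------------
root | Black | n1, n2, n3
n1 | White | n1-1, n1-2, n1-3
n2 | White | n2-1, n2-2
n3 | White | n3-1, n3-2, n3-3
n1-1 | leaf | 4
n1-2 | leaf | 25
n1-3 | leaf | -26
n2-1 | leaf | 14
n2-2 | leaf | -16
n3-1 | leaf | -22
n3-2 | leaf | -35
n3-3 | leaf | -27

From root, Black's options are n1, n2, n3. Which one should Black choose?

n1 (White): max(4, 25, -26) = 25
n2 (White): max(14, -16) = 14
n3 (White): max(-22, -35, -27) = -22
root (Black): min(25, 14, -22) = -22
Black at root wants the lowest of {n1=25, n2=14, n3=-22}, so chooses n3.

n3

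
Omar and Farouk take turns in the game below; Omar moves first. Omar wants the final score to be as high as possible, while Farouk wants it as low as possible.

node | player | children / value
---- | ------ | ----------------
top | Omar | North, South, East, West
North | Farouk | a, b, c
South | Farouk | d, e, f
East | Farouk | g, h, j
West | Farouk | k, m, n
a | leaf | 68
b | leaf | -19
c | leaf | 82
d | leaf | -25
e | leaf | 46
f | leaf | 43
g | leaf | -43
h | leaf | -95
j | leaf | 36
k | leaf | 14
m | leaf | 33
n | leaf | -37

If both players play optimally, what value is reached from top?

North (Farouk): min(68, -19, 82) = -19
South (Farouk): min(-25, 46, 43) = -25
East (Farouk): min(-43, -95, 36) = -95
West (Farouk): min(14, 33, -37) = -37
top (Omar): max(-19, -25, -95, -37) = -19

-19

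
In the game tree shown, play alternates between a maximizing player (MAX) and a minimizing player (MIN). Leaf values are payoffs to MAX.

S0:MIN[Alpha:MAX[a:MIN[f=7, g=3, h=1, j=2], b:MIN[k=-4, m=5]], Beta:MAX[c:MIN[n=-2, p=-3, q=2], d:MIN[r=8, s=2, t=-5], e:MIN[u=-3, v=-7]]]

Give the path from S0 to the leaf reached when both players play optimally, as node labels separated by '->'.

S0 -> Beta -> c -> p

a (MIN): min(7, 3, 1, 2) = 1
b (MIN): min(-4, 5) = -4
Alpha (MAX): max(1, -4) = 1
c (MIN): min(-2, -3, 2) = -3
d (MIN): min(8, 2, -5) = -5
e (MIN): min(-3, -7) = -7
Beta (MAX): max(-3, -5, -7) = -3
S0 (MIN): min(1, -3) = -3
At S0, MIN picks Beta (lowest: -3).
At Beta, MAX picks c (highest: -3).
At c, MIN picks p (lowest: -3).
Terminal value -3.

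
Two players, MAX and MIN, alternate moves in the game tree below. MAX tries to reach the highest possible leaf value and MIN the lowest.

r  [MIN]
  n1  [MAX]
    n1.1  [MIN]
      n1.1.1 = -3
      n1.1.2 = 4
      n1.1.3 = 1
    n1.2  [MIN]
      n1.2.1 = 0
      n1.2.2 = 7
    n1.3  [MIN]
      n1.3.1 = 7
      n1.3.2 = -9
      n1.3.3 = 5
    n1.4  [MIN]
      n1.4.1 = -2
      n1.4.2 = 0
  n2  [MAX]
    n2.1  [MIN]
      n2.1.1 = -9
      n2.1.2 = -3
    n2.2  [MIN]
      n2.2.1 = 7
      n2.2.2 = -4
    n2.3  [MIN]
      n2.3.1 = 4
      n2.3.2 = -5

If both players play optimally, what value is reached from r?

n1.1 (MIN): min(-3, 4, 1) = -3
n1.2 (MIN): min(0, 7) = 0
n1.3 (MIN): min(7, -9, 5) = -9
n1.4 (MIN): min(-2, 0) = -2
n1 (MAX): max(-3, 0, -9, -2) = 0
n2.1 (MIN): min(-9, -3) = -9
n2.2 (MIN): min(7, -4) = -4
n2.3 (MIN): min(4, -5) = -5
n2 (MAX): max(-9, -4, -5) = -4
r (MIN): min(0, -4) = -4

-4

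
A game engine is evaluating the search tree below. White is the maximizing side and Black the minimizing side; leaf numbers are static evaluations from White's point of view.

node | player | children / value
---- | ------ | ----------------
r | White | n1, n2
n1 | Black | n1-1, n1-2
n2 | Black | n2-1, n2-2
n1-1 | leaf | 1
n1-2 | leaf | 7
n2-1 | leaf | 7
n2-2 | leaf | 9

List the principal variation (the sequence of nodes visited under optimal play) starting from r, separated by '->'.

n1 (Black): min(1, 7) = 1
n2 (Black): min(7, 9) = 7
r (White): max(1, 7) = 7
At r, White picks n2 (highest: 7).
At n2, Black picks n2-1 (lowest: 7).
Terminal value 7.

r -> n2 -> n2-1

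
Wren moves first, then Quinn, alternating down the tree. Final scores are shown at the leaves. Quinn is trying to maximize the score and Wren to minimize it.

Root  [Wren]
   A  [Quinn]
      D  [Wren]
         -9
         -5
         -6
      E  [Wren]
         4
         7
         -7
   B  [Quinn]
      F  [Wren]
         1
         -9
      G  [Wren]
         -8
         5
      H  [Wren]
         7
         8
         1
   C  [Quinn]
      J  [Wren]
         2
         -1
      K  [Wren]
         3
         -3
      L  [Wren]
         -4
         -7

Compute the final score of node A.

D (Wren): min(-9, -5, -6) = -9
E (Wren): min(4, 7, -7) = -7
A (Quinn): max(-9, -7) = -7

-7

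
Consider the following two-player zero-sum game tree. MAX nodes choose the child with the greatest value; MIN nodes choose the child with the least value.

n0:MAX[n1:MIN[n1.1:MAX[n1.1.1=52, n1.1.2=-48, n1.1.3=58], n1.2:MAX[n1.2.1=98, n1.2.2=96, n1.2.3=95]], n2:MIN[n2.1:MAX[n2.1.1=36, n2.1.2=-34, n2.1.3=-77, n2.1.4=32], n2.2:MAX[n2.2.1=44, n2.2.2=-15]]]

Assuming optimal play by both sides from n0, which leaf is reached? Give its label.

n1.1 (MAX): max(52, -48, 58) = 58
n1.2 (MAX): max(98, 96, 95) = 98
n1 (MIN): min(58, 98) = 58
n2.1 (MAX): max(36, -34, -77, 32) = 36
n2.2 (MAX): max(44, -15) = 44
n2 (MIN): min(36, 44) = 36
n0 (MAX): max(58, 36) = 58
At n0, MAX picks n1 (highest: 58).
At n1, MIN picks n1.1 (lowest: 58).
At n1.1, MAX picks n1.1.3 (highest: 58).
Terminal value 58.

n1.1.3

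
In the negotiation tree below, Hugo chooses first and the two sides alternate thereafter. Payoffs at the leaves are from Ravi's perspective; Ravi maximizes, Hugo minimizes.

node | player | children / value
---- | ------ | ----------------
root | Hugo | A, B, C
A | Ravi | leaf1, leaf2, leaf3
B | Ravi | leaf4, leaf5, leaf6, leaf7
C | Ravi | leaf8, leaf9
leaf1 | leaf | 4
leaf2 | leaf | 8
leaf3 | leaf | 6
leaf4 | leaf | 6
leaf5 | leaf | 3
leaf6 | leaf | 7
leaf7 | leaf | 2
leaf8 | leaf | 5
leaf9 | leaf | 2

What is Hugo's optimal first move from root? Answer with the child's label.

C

A (Ravi): max(4, 8, 6) = 8
B (Ravi): max(6, 3, 7, 2) = 7
C (Ravi): max(5, 2) = 5
root (Hugo): min(8, 7, 5) = 5
Hugo at root wants the lowest of {A=8, B=7, C=5}, so chooses C.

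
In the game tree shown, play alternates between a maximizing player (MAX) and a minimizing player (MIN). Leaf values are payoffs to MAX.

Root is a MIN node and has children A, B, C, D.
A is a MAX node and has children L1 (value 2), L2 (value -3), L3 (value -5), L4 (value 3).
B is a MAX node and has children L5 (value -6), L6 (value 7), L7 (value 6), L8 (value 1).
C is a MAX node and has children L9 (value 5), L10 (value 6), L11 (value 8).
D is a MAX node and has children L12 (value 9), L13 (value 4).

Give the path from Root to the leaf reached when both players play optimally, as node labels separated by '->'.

Root -> A -> L4

A (MAX): max(2, -3, -5, 3) = 3
B (MAX): max(-6, 7, 6, 1) = 7
C (MAX): max(5, 6, 8) = 8
D (MAX): max(9, 4) = 9
Root (MIN): min(3, 7, 8, 9) = 3
At Root, MIN picks A (lowest: 3).
At A, MAX picks L4 (highest: 3).
Terminal value 3.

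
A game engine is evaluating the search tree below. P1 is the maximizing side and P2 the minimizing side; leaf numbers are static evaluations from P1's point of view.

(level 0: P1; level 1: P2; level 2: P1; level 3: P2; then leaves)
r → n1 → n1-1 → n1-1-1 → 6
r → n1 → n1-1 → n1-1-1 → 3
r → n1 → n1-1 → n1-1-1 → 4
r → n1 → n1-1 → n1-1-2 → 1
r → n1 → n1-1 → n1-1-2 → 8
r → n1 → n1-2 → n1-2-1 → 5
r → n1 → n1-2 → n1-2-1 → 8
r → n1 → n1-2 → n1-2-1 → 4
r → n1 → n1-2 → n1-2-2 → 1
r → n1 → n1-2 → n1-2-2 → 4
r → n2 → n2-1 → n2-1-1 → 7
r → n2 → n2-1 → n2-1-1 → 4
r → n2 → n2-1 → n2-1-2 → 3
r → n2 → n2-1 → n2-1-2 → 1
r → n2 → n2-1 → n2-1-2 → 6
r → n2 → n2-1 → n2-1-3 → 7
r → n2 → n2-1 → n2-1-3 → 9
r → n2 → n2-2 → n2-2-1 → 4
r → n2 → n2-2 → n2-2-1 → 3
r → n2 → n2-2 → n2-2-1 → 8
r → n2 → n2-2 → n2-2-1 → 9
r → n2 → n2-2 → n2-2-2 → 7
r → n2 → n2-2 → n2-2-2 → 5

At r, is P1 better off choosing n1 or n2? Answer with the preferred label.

n1-1-1 (P2): min(6, 3, 4) = 3
n1-1-2 (P2): min(1, 8) = 1
n1-1 (P1): max(3, 1) = 3
n1-2-1 (P2): min(5, 8, 4) = 4
n1-2-2 (P2): min(1, 4) = 1
n1-2 (P1): max(4, 1) = 4
n1 (P2): min(3, 4) = 3
n2-1-1 (P2): min(7, 4) = 4
n2-1-2 (P2): min(3, 1, 6) = 1
n2-1-3 (P2): min(7, 9) = 7
n2-1 (P1): max(4, 1, 7) = 7
n2-2-1 (P2): min(4, 3, 8, 9) = 3
n2-2-2 (P2): min(7, 5) = 5
n2-2 (P1): max(3, 5) = 5
n2 (P2): min(7, 5) = 5
P1 prefers the higher value; n1=3, n2=5. n2 is better since 5 > 3.

n2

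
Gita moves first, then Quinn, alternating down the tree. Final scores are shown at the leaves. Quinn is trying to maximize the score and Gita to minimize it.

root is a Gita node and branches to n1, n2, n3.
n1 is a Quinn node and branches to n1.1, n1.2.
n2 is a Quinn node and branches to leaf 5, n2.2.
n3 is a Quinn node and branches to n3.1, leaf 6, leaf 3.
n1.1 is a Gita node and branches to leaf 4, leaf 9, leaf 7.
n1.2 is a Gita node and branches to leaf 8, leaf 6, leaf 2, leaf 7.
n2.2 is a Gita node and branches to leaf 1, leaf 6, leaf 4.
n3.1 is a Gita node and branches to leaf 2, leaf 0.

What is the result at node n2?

n2.2 (Gita): min(1, 6, 4) = 1
n2 (Quinn): max(5, 1) = 5

5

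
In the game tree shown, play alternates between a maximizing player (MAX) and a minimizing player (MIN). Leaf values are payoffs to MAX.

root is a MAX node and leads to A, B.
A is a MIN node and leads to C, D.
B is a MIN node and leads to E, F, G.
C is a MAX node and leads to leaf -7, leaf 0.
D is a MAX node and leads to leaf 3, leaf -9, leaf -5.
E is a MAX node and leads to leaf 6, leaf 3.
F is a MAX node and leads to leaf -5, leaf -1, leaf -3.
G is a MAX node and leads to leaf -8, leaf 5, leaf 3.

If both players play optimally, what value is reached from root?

0

C (MAX): max(-7, 0) = 0
D (MAX): max(3, -9, -5) = 3
A (MIN): min(0, 3) = 0
E (MAX): max(6, 3) = 6
F (MAX): max(-5, -1, -3) = -1
G (MAX): max(-8, 5, 3) = 5
B (MIN): min(6, -1, 5) = -1
root (MAX): max(0, -1) = 0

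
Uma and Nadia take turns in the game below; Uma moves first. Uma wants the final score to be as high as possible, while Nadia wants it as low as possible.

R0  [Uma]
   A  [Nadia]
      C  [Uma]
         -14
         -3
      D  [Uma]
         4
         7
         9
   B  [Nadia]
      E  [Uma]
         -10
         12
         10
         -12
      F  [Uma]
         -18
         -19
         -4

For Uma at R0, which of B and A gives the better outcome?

A

E (Uma): max(-10, 12, 10, -12) = 12
F (Uma): max(-18, -19, -4) = -4
B (Nadia): min(12, -4) = -4
C (Uma): max(-14, -3) = -3
D (Uma): max(4, 7, 9) = 9
A (Nadia): min(-3, 9) = -3
Uma prefers the higher value; B=-4, A=-3. A is better since -3 > -4.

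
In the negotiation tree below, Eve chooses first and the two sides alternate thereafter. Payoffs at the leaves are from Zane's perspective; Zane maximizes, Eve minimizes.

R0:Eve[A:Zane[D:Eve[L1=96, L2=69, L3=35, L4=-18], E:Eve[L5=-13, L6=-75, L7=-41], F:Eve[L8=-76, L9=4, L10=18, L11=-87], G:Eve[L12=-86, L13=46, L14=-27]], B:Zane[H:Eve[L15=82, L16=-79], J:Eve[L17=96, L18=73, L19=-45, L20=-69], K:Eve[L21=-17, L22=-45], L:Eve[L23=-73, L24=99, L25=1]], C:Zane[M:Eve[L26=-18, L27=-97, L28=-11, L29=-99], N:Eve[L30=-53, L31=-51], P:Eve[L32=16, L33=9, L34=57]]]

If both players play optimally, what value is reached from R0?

-45

D (Eve): min(96, 69, 35, -18) = -18
E (Eve): min(-13, -75, -41) = -75
F (Eve): min(-76, 4, 18, -87) = -87
G (Eve): min(-86, 46, -27) = -86
A (Zane): max(-18, -75, -87, -86) = -18
H (Eve): min(82, -79) = -79
J (Eve): min(96, 73, -45, -69) = -69
K (Eve): min(-17, -45) = -45
L (Eve): min(-73, 99, 1) = -73
B (Zane): max(-79, -69, -45, -73) = -45
M (Eve): min(-18, -97, -11, -99) = -99
N (Eve): min(-53, -51) = -53
P (Eve): min(16, 9, 57) = 9
C (Zane): max(-99, -53, 9) = 9
R0 (Eve): min(-18, -45, 9) = -45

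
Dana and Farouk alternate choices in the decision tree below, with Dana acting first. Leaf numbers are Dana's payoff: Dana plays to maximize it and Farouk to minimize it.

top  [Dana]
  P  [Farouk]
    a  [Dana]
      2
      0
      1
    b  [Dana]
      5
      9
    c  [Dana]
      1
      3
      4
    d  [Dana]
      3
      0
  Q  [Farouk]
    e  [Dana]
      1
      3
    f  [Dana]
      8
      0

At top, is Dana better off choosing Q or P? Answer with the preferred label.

e (Dana): max(1, 3) = 3
f (Dana): max(8, 0) = 8
Q (Farouk): min(3, 8) = 3
a (Dana): max(2, 0, 1) = 2
b (Dana): max(5, 9) = 9
c (Dana): max(1, 3, 4) = 4
d (Dana): max(3, 0) = 3
P (Farouk): min(2, 9, 4, 3) = 2
Dana prefers the higher value; Q=3, P=2. Q is better since 3 > 2.

Q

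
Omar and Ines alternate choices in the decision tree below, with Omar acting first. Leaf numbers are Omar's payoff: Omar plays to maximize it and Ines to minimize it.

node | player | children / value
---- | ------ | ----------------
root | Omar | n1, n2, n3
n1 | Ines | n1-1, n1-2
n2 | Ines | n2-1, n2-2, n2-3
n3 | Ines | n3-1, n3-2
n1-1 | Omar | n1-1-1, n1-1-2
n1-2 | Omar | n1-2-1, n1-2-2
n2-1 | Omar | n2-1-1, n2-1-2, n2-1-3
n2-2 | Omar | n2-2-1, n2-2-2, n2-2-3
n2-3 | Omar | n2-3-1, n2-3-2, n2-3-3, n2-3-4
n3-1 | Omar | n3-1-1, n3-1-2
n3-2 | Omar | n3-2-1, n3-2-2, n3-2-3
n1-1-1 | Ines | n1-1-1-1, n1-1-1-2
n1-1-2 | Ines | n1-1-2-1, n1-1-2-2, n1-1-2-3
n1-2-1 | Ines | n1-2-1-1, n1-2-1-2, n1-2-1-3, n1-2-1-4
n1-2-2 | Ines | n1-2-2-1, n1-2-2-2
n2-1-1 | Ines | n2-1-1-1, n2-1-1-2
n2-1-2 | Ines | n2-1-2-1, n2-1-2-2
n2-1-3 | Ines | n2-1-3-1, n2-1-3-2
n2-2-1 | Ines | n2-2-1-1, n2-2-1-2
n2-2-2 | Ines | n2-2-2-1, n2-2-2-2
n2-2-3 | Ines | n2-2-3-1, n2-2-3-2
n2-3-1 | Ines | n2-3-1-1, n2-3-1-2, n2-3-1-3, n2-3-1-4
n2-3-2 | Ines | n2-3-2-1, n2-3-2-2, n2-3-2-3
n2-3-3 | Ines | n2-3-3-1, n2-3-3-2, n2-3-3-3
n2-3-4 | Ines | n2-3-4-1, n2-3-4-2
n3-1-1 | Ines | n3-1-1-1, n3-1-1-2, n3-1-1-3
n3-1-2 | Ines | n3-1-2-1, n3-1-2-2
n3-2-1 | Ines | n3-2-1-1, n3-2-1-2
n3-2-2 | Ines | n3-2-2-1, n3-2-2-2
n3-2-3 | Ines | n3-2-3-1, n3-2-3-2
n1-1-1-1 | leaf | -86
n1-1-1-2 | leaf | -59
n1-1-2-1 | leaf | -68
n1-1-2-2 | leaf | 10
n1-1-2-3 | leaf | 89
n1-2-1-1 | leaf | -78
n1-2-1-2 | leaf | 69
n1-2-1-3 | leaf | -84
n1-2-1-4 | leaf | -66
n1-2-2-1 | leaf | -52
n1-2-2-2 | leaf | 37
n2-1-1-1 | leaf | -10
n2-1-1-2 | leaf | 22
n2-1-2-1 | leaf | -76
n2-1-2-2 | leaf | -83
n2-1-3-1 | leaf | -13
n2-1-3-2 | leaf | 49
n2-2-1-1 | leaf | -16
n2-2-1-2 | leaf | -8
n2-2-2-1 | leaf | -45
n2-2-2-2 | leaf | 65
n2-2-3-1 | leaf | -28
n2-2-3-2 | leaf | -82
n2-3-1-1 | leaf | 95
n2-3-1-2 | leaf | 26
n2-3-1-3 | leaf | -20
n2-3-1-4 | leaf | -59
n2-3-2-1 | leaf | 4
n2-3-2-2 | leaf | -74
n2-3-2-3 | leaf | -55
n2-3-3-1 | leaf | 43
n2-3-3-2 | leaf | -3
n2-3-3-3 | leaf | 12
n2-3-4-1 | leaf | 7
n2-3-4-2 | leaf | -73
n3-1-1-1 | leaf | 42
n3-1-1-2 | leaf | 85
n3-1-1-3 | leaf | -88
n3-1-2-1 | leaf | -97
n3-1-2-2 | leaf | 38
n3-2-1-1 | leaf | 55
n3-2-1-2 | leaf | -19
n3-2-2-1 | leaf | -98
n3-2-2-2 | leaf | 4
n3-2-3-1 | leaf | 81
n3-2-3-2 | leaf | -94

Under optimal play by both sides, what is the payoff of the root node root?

n1-1-1 (Ines): min(-86, -59) = -86
n1-1-2 (Ines): min(-68, 10, 89) = -68
n1-1 (Omar): max(-86, -68) = -68
n1-2-1 (Ines): min(-78, 69, -84, -66) = -84
n1-2-2 (Ines): min(-52, 37) = -52
n1-2 (Omar): max(-84, -52) = -52
n1 (Ines): min(-68, -52) = -68
n2-1-1 (Ines): min(-10, 22) = -10
n2-1-2 (Ines): min(-76, -83) = -83
n2-1-3 (Ines): min(-13, 49) = -13
n2-1 (Omar): max(-10, -83, -13) = -10
n2-2-1 (Ines): min(-16, -8) = -16
n2-2-2 (Ines): min(-45, 65) = -45
n2-2-3 (Ines): min(-28, -82) = -82
n2-2 (Omar): max(-16, -45, -82) = -16
n2-3-1 (Ines): min(95, 26, -20, -59) = -59
n2-3-2 (Ines): min(4, -74, -55) = -74
n2-3-3 (Ines): min(43, -3, 12) = -3
n2-3-4 (Ines): min(7, -73) = -73
n2-3 (Omar): max(-59, -74, -3, -73) = -3
n2 (Ines): min(-10, -16, -3) = -16
n3-1-1 (Ines): min(42, 85, -88) = -88
n3-1-2 (Ines): min(-97, 38) = -97
n3-1 (Omar): max(-88, -97) = -88
n3-2-1 (Ines): min(55, -19) = -19
n3-2-2 (Ines): min(-98, 4) = -98
n3-2-3 (Ines): min(81, -94) = -94
n3-2 (Omar): max(-19, -98, -94) = -19
n3 (Ines): min(-88, -19) = -88
root (Omar): max(-68, -16, -88) = -16

-16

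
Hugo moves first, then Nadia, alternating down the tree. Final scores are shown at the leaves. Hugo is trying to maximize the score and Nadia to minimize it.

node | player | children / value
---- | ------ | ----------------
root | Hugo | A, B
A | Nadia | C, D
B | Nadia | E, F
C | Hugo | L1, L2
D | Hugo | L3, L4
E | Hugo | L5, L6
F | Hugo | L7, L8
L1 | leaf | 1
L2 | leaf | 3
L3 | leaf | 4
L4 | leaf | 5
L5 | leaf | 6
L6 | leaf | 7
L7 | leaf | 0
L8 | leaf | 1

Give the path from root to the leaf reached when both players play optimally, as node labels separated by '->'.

C (Hugo): max(1, 3) = 3
D (Hugo): max(4, 5) = 5
A (Nadia): min(3, 5) = 3
E (Hugo): max(6, 7) = 7
F (Hugo): max(0, 1) = 1
B (Nadia): min(7, 1) = 1
root (Hugo): max(3, 1) = 3
At root, Hugo picks A (highest: 3).
At A, Nadia picks C (lowest: 3).
At C, Hugo picks L2 (highest: 3).
Terminal value 3.

root -> A -> C -> L2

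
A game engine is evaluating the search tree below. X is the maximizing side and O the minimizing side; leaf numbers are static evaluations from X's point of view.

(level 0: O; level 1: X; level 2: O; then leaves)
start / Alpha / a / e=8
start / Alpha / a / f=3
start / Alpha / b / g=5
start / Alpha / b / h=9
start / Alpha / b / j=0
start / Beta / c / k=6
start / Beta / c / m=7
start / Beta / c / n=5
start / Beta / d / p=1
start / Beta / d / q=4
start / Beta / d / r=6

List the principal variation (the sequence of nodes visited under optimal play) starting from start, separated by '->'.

a (O): min(8, 3) = 3
b (O): min(5, 9, 0) = 0
Alpha (X): max(3, 0) = 3
c (O): min(6, 7, 5) = 5
d (O): min(1, 4, 6) = 1
Beta (X): max(5, 1) = 5
start (O): min(3, 5) = 3
At start, O picks Alpha (lowest: 3).
At Alpha, X picks a (highest: 3).
At a, O picks f (lowest: 3).
Terminal value 3.

start -> Alpha -> a -> f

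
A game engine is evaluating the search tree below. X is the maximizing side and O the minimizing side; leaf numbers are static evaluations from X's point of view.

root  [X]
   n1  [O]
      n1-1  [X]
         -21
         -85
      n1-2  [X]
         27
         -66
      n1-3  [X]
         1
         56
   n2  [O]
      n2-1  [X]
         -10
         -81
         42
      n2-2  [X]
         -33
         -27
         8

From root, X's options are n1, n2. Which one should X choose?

n1-1 (X): max(-21, -85) = -21
n1-2 (X): max(27, -66) = 27
n1-3 (X): max(1, 56) = 56
n1 (O): min(-21, 27, 56) = -21
n2-1 (X): max(-10, -81, 42) = 42
n2-2 (X): max(-33, -27, 8) = 8
n2 (O): min(42, 8) = 8
root (X): max(-21, 8) = 8
X at root wants the highest of {n1=-21, n2=8}, so chooses n2.

n2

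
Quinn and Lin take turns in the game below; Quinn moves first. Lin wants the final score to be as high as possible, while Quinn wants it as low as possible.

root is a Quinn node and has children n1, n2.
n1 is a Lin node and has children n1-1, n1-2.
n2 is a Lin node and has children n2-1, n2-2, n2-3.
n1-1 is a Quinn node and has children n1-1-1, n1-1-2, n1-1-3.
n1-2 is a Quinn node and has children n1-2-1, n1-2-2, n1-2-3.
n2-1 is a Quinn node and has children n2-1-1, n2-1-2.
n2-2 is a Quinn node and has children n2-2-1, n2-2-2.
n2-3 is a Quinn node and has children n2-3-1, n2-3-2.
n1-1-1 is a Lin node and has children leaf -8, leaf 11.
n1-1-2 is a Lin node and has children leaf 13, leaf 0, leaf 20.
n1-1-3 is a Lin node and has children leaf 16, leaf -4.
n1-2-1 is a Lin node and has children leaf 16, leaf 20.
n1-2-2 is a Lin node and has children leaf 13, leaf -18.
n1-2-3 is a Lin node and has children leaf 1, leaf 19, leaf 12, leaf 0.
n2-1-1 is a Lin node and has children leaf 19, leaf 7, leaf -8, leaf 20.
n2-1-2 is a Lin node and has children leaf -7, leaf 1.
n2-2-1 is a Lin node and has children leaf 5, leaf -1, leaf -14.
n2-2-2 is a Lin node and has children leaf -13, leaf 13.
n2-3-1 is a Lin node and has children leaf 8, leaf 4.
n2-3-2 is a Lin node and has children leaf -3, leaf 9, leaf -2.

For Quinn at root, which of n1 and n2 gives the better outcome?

n1-1-1 (Lin): max(-8, 11) = 11
n1-1-2 (Lin): max(13, 0, 20) = 20
n1-1-3 (Lin): max(16, -4) = 16
n1-1 (Quinn): min(11, 20, 16) = 11
n1-2-1 (Lin): max(16, 20) = 20
n1-2-2 (Lin): max(13, -18) = 13
n1-2-3 (Lin): max(1, 19, 12, 0) = 19
n1-2 (Quinn): min(20, 13, 19) = 13
n1 (Lin): max(11, 13) = 13
n2-1-1 (Lin): max(19, 7, -8, 20) = 20
n2-1-2 (Lin): max(-7, 1) = 1
n2-1 (Quinn): min(20, 1) = 1
n2-2-1 (Lin): max(5, -1, -14) = 5
n2-2-2 (Lin): max(-13, 13) = 13
n2-2 (Quinn): min(5, 13) = 5
n2-3-1 (Lin): max(8, 4) = 8
n2-3-2 (Lin): max(-3, 9, -2) = 9
n2-3 (Quinn): min(8, 9) = 8
n2 (Lin): max(1, 5, 8) = 8
Quinn prefers the lower value; n1=13, n2=8. n2 is better since 8 < 13.

n2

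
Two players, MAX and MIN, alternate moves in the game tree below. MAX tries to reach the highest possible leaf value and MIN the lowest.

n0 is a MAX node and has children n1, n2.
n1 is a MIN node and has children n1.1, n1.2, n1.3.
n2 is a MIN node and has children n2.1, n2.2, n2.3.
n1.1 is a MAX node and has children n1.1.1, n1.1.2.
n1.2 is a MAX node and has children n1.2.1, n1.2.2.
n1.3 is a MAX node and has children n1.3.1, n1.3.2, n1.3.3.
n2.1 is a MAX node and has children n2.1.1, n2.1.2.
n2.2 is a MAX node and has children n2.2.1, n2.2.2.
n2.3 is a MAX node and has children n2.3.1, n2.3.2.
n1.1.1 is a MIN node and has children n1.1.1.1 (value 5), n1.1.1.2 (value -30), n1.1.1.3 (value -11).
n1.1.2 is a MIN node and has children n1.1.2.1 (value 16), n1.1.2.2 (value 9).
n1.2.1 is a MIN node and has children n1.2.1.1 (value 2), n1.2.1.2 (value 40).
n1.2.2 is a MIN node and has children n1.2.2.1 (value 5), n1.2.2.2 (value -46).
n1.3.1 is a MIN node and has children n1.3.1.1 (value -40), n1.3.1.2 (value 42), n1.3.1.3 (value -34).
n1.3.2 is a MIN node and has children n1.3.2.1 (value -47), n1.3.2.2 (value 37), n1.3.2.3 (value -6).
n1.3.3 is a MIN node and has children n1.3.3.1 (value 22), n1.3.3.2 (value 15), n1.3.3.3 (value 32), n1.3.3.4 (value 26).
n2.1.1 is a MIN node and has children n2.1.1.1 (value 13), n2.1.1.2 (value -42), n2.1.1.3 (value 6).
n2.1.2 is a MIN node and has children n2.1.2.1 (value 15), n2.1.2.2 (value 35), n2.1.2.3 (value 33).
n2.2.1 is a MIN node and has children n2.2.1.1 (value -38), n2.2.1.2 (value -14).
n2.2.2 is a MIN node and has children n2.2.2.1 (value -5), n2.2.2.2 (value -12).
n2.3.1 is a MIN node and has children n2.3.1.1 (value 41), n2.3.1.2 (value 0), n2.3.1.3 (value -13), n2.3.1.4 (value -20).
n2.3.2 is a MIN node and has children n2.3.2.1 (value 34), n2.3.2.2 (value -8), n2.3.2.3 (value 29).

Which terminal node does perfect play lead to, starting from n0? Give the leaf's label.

n1.1.1 (MIN): min(5, -30, -11) = -30
n1.1.2 (MIN): min(16, 9) = 9
n1.1 (MAX): max(-30, 9) = 9
n1.2.1 (MIN): min(2, 40) = 2
n1.2.2 (MIN): min(5, -46) = -46
n1.2 (MAX): max(2, -46) = 2
n1.3.1 (MIN): min(-40, 42, -34) = -40
n1.3.2 (MIN): min(-47, 37, -6) = -47
n1.3.3 (MIN): min(22, 15, 32, 26) = 15
n1.3 (MAX): max(-40, -47, 15) = 15
n1 (MIN): min(9, 2, 15) = 2
n2.1.1 (MIN): min(13, -42, 6) = -42
n2.1.2 (MIN): min(15, 35, 33) = 15
n2.1 (MAX): max(-42, 15) = 15
n2.2.1 (MIN): min(-38, -14) = -38
n2.2.2 (MIN): min(-5, -12) = -12
n2.2 (MAX): max(-38, -12) = -12
n2.3.1 (MIN): min(41, 0, -13, -20) = -20
n2.3.2 (MIN): min(34, -8, 29) = -8
n2.3 (MAX): max(-20, -8) = -8
n2 (MIN): min(15, -12, -8) = -12
n0 (MAX): max(2, -12) = 2
At n0, MAX picks n1 (highest: 2).
At n1, MIN picks n1.2 (lowest: 2).
At n1.2, MAX picks n1.2.1 (highest: 2).
At n1.2.1, MIN picks n1.2.1.1 (lowest: 2).
Terminal value 2.

n1.2.1.1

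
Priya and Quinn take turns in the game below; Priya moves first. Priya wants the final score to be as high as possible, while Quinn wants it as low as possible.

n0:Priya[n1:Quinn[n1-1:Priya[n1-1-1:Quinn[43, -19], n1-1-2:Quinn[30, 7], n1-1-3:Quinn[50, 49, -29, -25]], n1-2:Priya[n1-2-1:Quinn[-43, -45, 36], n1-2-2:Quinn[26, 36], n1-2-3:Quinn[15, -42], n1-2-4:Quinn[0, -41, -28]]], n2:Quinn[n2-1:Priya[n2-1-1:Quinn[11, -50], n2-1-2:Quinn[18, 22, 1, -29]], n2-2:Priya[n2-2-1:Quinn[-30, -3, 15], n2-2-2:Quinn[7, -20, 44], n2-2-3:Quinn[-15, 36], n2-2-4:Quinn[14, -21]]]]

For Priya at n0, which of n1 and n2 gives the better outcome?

n1-1-1 (Quinn): min(43, -19) = -19
n1-1-2 (Quinn): min(30, 7) = 7
n1-1-3 (Quinn): min(50, 49, -29, -25) = -29
n1-1 (Priya): max(-19, 7, -29) = 7
n1-2-1 (Quinn): min(-43, -45, 36) = -45
n1-2-2 (Quinn): min(26, 36) = 26
n1-2-3 (Quinn): min(15, -42) = -42
n1-2-4 (Quinn): min(0, -41, -28) = -41
n1-2 (Priya): max(-45, 26, -42, -41) = 26
n1 (Quinn): min(7, 26) = 7
n2-1-1 (Quinn): min(11, -50) = -50
n2-1-2 (Quinn): min(18, 22, 1, -29) = -29
n2-1 (Priya): max(-50, -29) = -29
n2-2-1 (Quinn): min(-30, -3, 15) = -30
n2-2-2 (Quinn): min(7, -20, 44) = -20
n2-2-3 (Quinn): min(-15, 36) = -15
n2-2-4 (Quinn): min(14, -21) = -21
n2-2 (Priya): max(-30, -20, -15, -21) = -15
n2 (Quinn): min(-29, -15) = -29
Priya prefers the higher value; n1=7, n2=-29. n1 is better since 7 > -29.

n1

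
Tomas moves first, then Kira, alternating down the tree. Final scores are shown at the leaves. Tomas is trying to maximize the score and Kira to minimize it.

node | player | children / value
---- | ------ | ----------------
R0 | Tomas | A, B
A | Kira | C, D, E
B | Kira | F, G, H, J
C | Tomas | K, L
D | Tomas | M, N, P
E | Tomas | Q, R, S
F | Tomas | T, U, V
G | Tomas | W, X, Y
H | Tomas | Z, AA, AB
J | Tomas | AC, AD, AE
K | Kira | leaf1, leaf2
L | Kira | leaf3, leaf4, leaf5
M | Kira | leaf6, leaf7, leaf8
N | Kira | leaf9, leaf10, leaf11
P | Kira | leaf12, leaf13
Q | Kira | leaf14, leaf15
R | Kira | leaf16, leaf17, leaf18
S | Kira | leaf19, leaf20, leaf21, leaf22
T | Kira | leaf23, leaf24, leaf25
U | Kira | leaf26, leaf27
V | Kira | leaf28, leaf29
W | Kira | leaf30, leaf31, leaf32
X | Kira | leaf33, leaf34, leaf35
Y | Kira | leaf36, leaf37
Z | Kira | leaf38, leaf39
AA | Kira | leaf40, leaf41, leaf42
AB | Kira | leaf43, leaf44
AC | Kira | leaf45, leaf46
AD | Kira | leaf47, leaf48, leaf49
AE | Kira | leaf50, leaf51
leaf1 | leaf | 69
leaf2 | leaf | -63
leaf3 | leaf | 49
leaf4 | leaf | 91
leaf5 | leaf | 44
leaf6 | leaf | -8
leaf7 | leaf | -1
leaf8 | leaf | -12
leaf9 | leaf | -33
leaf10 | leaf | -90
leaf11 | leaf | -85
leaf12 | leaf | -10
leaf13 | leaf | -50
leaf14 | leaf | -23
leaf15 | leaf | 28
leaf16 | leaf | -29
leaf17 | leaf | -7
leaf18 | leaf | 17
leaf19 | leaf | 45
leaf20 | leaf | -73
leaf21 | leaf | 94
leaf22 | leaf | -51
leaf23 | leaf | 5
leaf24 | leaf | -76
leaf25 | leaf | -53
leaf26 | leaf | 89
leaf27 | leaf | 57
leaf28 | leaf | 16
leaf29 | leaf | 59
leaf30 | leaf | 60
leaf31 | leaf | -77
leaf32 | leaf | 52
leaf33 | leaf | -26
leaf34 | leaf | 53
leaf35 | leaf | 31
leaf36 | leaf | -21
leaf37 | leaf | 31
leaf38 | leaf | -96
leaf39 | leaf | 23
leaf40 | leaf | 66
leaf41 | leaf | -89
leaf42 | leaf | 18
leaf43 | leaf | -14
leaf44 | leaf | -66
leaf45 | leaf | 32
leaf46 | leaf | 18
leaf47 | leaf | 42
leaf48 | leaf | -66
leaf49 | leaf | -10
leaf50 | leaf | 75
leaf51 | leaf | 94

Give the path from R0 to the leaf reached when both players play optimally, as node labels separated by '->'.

K (Kira): min(69, -63) = -63
L (Kira): min(49, 91, 44) = 44
C (Tomas): max(-63, 44) = 44
M (Kira): min(-8, -1, -12) = -12
N (Kira): min(-33, -90, -85) = -90
P (Kira): min(-10, -50) = -50
D (Tomas): max(-12, -90, -50) = -12
Q (Kira): min(-23, 28) = -23
R (Kira): min(-29, -7, 17) = -29
S (Kira): min(45, -73, 94, -51) = -73
E (Tomas): max(-23, -29, -73) = -23
A (Kira): min(44, -12, -23) = -23
T (Kira): min(5, -76, -53) = -76
U (Kira): min(89, 57) = 57
V (Kira): min(16, 59) = 16
F (Tomas): max(-76, 57, 16) = 57
W (Kira): min(60, -77, 52) = -77
X (Kira): min(-26, 53, 31) = -26
Y (Kira): min(-21, 31) = -21
G (Tomas): max(-77, -26, -21) = -21
Z (Kira): min(-96, 23) = -96
AA (Kira): min(66, -89, 18) = -89
AB (Kira): min(-14, -66) = -66
H (Tomas): max(-96, -89, -66) = -66
AC (Kira): min(32, 18) = 18
AD (Kira): min(42, -66, -10) = -66
AE (Kira): min(75, 94) = 75
J (Tomas): max(18, -66, 75) = 75
B (Kira): min(57, -21, -66, 75) = -66
R0 (Tomas): max(-23, -66) = -23
At R0, Tomas picks A (highest: -23).
At A, Kira picks E (lowest: -23).
At E, Tomas picks Q (highest: -23).
At Q, Kira picks leaf14 (lowest: -23).
Terminal value -23.

R0 -> A -> E -> Q -> leaf14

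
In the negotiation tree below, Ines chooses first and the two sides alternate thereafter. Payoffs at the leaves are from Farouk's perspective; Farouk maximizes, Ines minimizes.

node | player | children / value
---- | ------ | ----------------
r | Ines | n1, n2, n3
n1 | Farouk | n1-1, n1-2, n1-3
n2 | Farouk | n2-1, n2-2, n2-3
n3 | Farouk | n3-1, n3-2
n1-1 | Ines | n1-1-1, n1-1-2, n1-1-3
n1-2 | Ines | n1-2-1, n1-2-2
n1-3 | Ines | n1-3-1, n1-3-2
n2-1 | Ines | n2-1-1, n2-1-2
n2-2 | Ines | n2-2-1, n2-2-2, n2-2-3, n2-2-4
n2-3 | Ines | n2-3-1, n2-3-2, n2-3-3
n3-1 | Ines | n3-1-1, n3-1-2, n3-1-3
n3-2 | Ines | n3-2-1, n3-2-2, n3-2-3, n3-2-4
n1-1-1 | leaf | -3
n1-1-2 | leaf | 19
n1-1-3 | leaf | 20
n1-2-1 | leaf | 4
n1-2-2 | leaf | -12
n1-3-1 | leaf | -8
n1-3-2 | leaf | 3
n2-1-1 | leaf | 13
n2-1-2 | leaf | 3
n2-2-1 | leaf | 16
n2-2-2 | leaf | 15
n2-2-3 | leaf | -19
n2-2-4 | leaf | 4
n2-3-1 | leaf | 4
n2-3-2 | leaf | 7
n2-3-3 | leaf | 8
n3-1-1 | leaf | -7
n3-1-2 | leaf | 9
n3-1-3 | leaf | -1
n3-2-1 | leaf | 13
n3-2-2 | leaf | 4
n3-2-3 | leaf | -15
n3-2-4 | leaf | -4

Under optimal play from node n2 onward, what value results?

4

n2-1 (Ines): min(13, 3) = 3
n2-2 (Ines): min(16, 15, -19, 4) = -19
n2-3 (Ines): min(4, 7, 8) = 4
n2 (Farouk): max(3, -19, 4) = 4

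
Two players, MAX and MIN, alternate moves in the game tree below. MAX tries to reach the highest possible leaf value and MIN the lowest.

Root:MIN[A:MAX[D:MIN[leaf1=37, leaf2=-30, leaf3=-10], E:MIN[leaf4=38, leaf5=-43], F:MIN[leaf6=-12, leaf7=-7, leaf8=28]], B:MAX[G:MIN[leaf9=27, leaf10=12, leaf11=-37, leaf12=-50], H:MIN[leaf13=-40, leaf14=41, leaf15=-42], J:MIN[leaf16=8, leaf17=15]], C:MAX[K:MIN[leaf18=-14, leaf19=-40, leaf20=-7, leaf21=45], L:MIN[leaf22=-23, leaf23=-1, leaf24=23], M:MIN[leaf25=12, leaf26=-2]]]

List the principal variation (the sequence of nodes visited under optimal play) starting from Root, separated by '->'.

Root -> A -> F -> leaf6

D (MIN): min(37, -30, -10) = -30
E (MIN): min(38, -43) = -43
F (MIN): min(-12, -7, 28) = -12
A (MAX): max(-30, -43, -12) = -12
G (MIN): min(27, 12, -37, -50) = -50
H (MIN): min(-40, 41, -42) = -42
J (MIN): min(8, 15) = 8
B (MAX): max(-50, -42, 8) = 8
K (MIN): min(-14, -40, -7, 45) = -40
L (MIN): min(-23, -1, 23) = -23
M (MIN): min(12, -2) = -2
C (MAX): max(-40, -23, -2) = -2
Root (MIN): min(-12, 8, -2) = -12
At Root, MIN picks A (lowest: -12).
At A, MAX picks F (highest: -12).
At F, MIN picks leaf6 (lowest: -12).
Terminal value -12.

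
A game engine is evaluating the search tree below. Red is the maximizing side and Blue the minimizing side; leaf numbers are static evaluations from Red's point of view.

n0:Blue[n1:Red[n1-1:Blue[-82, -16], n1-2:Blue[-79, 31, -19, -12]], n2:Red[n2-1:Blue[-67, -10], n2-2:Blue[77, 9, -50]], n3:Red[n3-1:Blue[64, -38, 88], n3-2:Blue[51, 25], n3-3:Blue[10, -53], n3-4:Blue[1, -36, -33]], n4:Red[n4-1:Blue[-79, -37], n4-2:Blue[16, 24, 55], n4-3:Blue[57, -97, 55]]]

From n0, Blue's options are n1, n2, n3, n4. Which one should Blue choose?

n1

n1-1 (Blue): min(-82, -16) = -82
n1-2 (Blue): min(-79, 31, -19, -12) = -79
n1 (Red): max(-82, -79) = -79
n2-1 (Blue): min(-67, -10) = -67
n2-2 (Blue): min(77, 9, -50) = -50
n2 (Red): max(-67, -50) = -50
n3-1 (Blue): min(64, -38, 88) = -38
n3-2 (Blue): min(51, 25) = 25
n3-3 (Blue): min(10, -53) = -53
n3-4 (Blue): min(1, -36, -33) = -36
n3 (Red): max(-38, 25, -53, -36) = 25
n4-1 (Blue): min(-79, -37) = -79
n4-2 (Blue): min(16, 24, 55) = 16
n4-3 (Blue): min(57, -97, 55) = -97
n4 (Red): max(-79, 16, -97) = 16
n0 (Blue): min(-79, -50, 25, 16) = -79
Blue at n0 wants the lowest of {n1=-79, n2=-50, n3=25, n4=16}, so chooses n1.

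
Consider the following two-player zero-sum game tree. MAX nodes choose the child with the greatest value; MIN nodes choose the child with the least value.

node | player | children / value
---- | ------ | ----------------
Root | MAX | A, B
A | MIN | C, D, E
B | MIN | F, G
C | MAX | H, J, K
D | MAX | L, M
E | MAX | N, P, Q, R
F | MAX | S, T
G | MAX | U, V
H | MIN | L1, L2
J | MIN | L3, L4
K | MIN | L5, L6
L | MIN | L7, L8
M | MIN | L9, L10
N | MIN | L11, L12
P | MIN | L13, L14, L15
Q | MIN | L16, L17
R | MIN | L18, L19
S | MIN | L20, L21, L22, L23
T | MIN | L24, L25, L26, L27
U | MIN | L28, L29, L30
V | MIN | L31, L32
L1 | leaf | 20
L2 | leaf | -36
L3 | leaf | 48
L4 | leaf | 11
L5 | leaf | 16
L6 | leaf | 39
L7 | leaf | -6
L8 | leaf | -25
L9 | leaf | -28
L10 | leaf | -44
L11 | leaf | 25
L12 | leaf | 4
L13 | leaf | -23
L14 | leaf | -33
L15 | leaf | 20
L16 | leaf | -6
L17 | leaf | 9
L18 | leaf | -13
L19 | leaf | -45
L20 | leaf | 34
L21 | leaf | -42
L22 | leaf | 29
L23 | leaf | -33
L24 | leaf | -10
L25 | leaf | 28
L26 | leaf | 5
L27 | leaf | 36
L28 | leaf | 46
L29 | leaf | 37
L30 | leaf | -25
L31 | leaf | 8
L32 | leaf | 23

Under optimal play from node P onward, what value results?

-33

P (MIN): min(-23, -33, 20) = -33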